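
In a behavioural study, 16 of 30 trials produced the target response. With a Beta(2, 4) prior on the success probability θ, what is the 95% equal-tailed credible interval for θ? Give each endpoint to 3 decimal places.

Posterior: Beta(2+16, 4+14) = Beta(18, 18).
Equal-tailed 95% interval: the 0.025 and 0.975 quantiles of Beta(18, 18).
Posterior mean ≈ 0.500, SD ≈ 0.082; a Normal approximation gives roughly [0.339, 0.661].
Exact: F⁻¹(0.025) = 0.340; F⁻¹(0.975) = 0.660.

[0.340, 0.660]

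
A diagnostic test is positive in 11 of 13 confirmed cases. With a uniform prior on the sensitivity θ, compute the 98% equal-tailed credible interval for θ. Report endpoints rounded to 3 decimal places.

Posterior: Beta(1+11, 1+2) = Beta(12, 3).
Equal-tailed 98% interval: the 0.01 and 0.99 quantiles of Beta(12, 3).
Posterior mean ≈ 0.800, SD ≈ 0.100; a Normal approximation gives roughly [0.567, 1.033].
Exact: F⁻¹(0.01) = 0.522; F⁻¹(0.99) = 0.967.

[0.522, 0.967]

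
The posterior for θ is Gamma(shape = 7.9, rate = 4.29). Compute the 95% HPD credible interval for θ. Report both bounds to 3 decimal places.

The posterior is unimodal and skewed, so the HPD interval has equal density at both endpoints and is the shortest 95% interval.
Solving f(0.678) = f(3.146) with F(3.146) − F(0.678) = 0.95 gives [0.678, 3.146].
For comparison, the equal-tailed interval is [0.790, 3.330]; the HPD is narrower and shifted toward the mode.

[0.678, 3.146]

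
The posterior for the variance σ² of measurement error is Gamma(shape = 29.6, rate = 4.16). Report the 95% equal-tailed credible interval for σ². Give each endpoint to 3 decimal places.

Posterior: Gamma(shape 29.6, rate 4.16).
Equal-tailed 95% interval: Gamma(29.6, 4.16) quantiles at 0.025 and 0.975.
Posterior mean ≈ 7.115, SD ≈ 1.308; a Normal approximation gives roughly [4.552, 9.679].
Exact: lower = 4.787; upper = 9.898.

[4.787, 9.898]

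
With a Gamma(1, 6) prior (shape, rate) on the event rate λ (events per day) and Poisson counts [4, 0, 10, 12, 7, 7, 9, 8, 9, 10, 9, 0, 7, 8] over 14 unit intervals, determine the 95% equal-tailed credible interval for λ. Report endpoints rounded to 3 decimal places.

[4.113, 6.081]

Posterior: Gamma(1+100, 6+14) = Gamma(101, 20) (shape, rate).
Equal-tailed 95% interval: Gamma(101, 20) quantiles at 0.025 and 0.975.
Posterior mean ≈ 5.050, SD ≈ 0.502; a Normal approximation gives roughly [4.065, 6.035].
Exact: lower = 4.113; upper = 6.081.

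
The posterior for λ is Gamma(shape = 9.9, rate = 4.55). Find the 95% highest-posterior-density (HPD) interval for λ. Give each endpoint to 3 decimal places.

[0.928, 3.554]

The posterior is unimodal and skewed, so the HPD interval has equal density at both endpoints and is the shortest 95% interval.
Solving f(0.928) = f(3.554) with F(3.554) − F(0.928) = 0.95 gives [0.928, 3.554].
For comparison, the equal-tailed interval is [1.039, 3.726]; the HPD is narrower and shifted toward the mode.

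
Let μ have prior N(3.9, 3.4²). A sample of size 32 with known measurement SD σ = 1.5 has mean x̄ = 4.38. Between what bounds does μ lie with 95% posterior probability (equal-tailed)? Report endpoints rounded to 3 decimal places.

Posterior precision = 1/3.4² + 32/1.5² = 0.0865 + 14.2222 = 14.3087, so posterior SD = 0.2644.
Posterior mean = (3.9/3.4² + 32·4.38/1.5²) / 14.3087 = 4.3771.
Interval: 4.3771 ± 1.960 × 0.2644 → [3.859, 4.895].

[3.859, 4.895]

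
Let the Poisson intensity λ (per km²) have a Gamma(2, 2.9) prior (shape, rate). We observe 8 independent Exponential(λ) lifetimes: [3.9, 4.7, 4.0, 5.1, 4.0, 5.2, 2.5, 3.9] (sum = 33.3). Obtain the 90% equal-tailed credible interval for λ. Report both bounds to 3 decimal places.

[0.150, 0.434]

Posterior: Gamma(2+8, 2.9+33.3) = Gamma(10, 36.2) (shape, rate).
Equal-tailed 90% interval: Gamma(10, 36.2) quantiles at 0.05 and 0.95.
Posterior mean ≈ 0.276, SD ≈ 0.087; a Normal approximation gives roughly [0.133, 0.420].
Exact: lower = 0.150; upper = 0.434.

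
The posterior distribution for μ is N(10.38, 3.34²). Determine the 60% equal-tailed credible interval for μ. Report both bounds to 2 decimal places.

The posterior is symmetric, so the 60% equal-tailed interval is μ = 10.38 ± z·3.34 with z = 0.842.
Half-width: 0.842 × 3.34 = 2.81.
10.38 − 2.81 = 7.57; 10.38 + 2.81 = 13.19.

[7.57, 13.19]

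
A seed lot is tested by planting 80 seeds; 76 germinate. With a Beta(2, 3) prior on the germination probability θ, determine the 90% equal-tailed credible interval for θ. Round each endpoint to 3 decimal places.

[0.864, 0.960]

Posterior: Beta(2+76, 3+4) = Beta(78, 7).
Equal-tailed 90% interval: the 0.05 and 0.95 quantiles of Beta(78, 7).
Posterior mean ≈ 0.918, SD ≈ 0.030; a Normal approximation gives roughly [0.869, 0.966].
Exact: F⁻¹(0.05) = 0.864; F⁻¹(0.95) = 0.960.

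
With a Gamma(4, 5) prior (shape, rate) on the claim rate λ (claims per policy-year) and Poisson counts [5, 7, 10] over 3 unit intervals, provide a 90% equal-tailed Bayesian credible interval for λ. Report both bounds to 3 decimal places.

Posterior: Gamma(4+22, 5+3) = Gamma(26, 8) (shape, rate).
Equal-tailed 90% interval: Gamma(26, 8) quantiles at 0.05 and 0.95.
Posterior mean ≈ 3.250, SD ≈ 0.637; a Normal approximation gives roughly [2.202, 4.298].
Exact: lower = 2.277; upper = 4.365.

[2.277, 4.365]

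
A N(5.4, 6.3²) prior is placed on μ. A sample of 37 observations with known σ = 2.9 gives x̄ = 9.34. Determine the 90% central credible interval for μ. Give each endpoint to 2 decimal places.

[8.54, 10.10]

Posterior precision = 1/6.3² + 37/2.9² = 0.0252 + 4.3995 = 4.4247, so posterior SD = 0.4754.
Posterior mean = (5.4/6.3² + 37·9.34/2.9²) / 4.4247 = 9.3176.
Interval: 9.3176 ± 1.645 × 0.4754 → [8.54, 10.10].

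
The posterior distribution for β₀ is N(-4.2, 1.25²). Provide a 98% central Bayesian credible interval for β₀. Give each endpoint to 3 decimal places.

[-7.108, -1.292]

The posterior is symmetric, so the 98% equal-tailed interval is β₀ = -4.2 ± z·1.25 with z = 2.326.
Half-width: 2.326 × 1.25 = 2.908.
-4.2 − 2.908 = -7.108; -4.2 + 2.908 = -1.292.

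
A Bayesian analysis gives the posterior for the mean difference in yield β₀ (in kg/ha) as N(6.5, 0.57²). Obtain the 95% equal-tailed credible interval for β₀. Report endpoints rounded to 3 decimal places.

[5.383, 7.617]

The posterior is symmetric, so the 95% equal-tailed interval is β₀ = 6.5 ± z·0.57 with z = 1.960.
Half-width: 1.960 × 0.57 = 1.117.
6.5 − 1.117 = 5.383; 6.5 + 1.117 = 7.617.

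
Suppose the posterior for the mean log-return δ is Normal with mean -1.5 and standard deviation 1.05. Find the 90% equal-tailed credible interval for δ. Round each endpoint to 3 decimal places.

[-3.227, 0.227]

The posterior is symmetric, so the 90% equal-tailed interval is δ = -1.5 ± z·1.05 with z = 1.645.
Half-width: 1.645 × 1.05 = 1.727.
-1.5 − 1.727 = -3.227; -1.5 + 1.727 = 0.227.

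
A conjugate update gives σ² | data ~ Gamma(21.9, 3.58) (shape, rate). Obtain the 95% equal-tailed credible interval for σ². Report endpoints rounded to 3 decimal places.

Posterior: Gamma(shape 21.9, rate 3.58).
Equal-tailed 95% interval: Gamma(21.9, 3.58) quantiles at 0.025 and 0.975.
Posterior mean ≈ 6.117, SD ≈ 1.307; a Normal approximation gives roughly [3.555, 8.679].
Exact: lower = 3.829; upper = 8.933.

[3.829, 8.933]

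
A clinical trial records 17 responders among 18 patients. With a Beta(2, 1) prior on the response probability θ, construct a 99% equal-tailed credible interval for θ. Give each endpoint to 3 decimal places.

Posterior: Beta(2+17, 1+1) = Beta(19, 2).
Equal-tailed 99% interval: the 0.005 and 0.995 quantiles of Beta(19, 2).
Posterior mean ≈ 0.905, SD ≈ 0.063; a Normal approximation gives roughly [0.744, 1.066].
Exact: F⁻¹(0.005) = 0.683; F⁻¹(0.995) = 0.995.

[0.683, 0.995]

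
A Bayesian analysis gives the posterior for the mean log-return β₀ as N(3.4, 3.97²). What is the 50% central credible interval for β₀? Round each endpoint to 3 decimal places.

The posterior is symmetric, so the 50% equal-tailed interval is β₀ = 3.4 ± z·3.97 with z = 0.674.
Half-width: 0.674 × 3.97 = 2.678.
3.4 − 2.678 = 0.722; 3.4 + 2.678 = 6.078.

[0.722, 6.078]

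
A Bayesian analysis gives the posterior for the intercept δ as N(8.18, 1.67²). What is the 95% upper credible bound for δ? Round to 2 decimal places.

Need U with P(δ ≤ U) = 0.95: U = 8.18 + z_{0.05}·1.67.
z = 1.645; U = 8.18 + 1.645 × 1.67 = 10.93.

10.93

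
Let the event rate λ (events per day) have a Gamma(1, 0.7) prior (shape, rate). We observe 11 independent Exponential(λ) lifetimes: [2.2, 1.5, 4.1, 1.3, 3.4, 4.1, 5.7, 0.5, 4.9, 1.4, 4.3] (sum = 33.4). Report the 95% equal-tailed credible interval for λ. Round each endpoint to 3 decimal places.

[0.182, 0.577]

Posterior: Gamma(1+11, 0.7+33.4) = Gamma(12, 34.1) (shape, rate).
Equal-tailed 95% interval: Gamma(12, 34.1) quantiles at 0.025 and 0.975.
Posterior mean ≈ 0.352, SD ≈ 0.102; a Normal approximation gives roughly [0.153, 0.551].
Exact: lower = 0.182; upper = 0.577.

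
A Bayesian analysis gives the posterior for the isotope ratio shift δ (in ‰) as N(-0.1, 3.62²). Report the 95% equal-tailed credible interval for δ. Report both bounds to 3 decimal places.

[-7.195, 6.995]

The posterior is symmetric, so the 95% equal-tailed interval is δ = -0.1 ± z·3.62 with z = 1.960.
Half-width: 1.960 × 3.62 = 7.095.
-0.1 − 7.095 = -7.195; -0.1 + 7.095 = 6.995.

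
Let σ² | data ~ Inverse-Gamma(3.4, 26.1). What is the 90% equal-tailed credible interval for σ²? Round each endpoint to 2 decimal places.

Inverse-Gamma(3.4, 26.1) quantiles: F⁻¹(0.05) and F⁻¹(0.95).
Equivalently, 1/σ² ~ Gamma(3.4, rate = 26.1); invert its 0.95 and 0.05 quantiles.
Posterior mean ≈ 10.88, SD ≈ 9.19; a Normal approximation gives roughly [-4.24, 25.99].
Exact: lower = 3.79; upper = 25.36.

[3.79, 25.36]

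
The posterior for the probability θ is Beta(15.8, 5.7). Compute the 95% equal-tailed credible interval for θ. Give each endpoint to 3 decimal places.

[0.535, 0.894]

Posterior: Beta(15.8, 5.7).
Equal-tailed 95% interval: the 0.025 and 0.975 quantiles of Beta(15.8, 5.7).
Posterior mean ≈ 0.735, SD ≈ 0.093; a Normal approximation gives roughly [0.553, 0.917].
Exact: F⁻¹(0.025) = 0.535; F⁻¹(0.975) = 0.894.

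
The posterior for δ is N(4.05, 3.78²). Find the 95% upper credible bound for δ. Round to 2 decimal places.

10.27

Need U with P(δ ≤ U) = 0.95: U = 4.05 + z_{0.05}·3.78.
z = 1.645; U = 4.05 + 1.645 × 3.78 = 10.27.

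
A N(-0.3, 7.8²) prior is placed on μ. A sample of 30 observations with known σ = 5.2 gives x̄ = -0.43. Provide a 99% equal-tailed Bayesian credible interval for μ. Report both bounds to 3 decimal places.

Posterior precision = 1/7.8² + 30/5.2² = 0.0164 + 1.1095 = 1.1259, so posterior SD = 0.9424.
Posterior mean = (-0.3/7.8² + 30·-0.43/5.2²) / 1.1259 = -0.4281.
Interval: -0.4281 ± 2.576 × 0.9424 → [-2.856, 1.999].

[-2.856, 1.999]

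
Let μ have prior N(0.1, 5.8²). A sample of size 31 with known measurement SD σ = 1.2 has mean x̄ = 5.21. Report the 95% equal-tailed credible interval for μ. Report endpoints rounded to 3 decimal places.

Posterior precision = 1/5.8² + 31/1.2² = 0.0297 + 21.5278 = 21.5575, so posterior SD = 0.2154.
Posterior mean = (0.1/5.8² + 31·5.21/1.2²) / 21.5575 = 5.2030.
Interval: 5.2030 ± 1.960 × 0.2154 → [4.781, 5.625].

[4.781, 5.625]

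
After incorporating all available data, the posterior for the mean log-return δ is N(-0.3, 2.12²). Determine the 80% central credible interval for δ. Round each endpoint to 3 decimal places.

The posterior is symmetric, so the 80% equal-tailed interval is δ = -0.3 ± z·2.12 with z = 1.282.
Half-width: 1.282 × 2.12 = 2.717.
-0.3 − 2.717 = -3.017; -0.3 + 2.717 = 2.417.

[-3.017, 2.417]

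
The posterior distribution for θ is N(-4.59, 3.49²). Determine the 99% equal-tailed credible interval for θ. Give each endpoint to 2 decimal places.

The posterior is symmetric, so the 99% equal-tailed interval is θ = -4.59 ± z·3.49 with z = 2.576.
Half-width: 2.576 × 3.49 = 8.99.
-4.59 − 8.99 = -13.58; -4.59 + 8.99 = 4.40.

[-13.58, 4.40]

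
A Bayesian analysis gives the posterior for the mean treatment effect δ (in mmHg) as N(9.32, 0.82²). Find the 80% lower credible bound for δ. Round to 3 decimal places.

8.630

Need L with P(δ ≥ L) = 0.80: L = 9.32 − z_{0.2}·0.82.
z = 0.842; L = 9.32 − 0.842 × 0.82 = 8.630.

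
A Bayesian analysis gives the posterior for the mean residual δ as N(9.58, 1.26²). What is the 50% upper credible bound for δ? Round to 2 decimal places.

Need U with P(δ ≤ U) = 0.50: U = 9.58 + z_{0.5}·1.26.
z = 0.000; U = 9.58 + 0.000 × 1.26 = 9.58.

9.58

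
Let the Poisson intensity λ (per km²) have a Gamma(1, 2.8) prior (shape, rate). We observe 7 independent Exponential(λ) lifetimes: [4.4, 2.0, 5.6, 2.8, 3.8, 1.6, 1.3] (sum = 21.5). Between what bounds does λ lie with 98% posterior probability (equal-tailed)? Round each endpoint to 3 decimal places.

[0.120, 0.658]

Posterior: Gamma(1+7, 2.8+21.5) = Gamma(8, 24.3) (shape, rate).
Equal-tailed 98% interval: Gamma(8, 24.3) quantiles at 0.01 and 0.99.
Posterior mean ≈ 0.329, SD ≈ 0.116; a Normal approximation gives roughly [0.058, 0.600].
Exact: lower = 0.120; upper = 0.658.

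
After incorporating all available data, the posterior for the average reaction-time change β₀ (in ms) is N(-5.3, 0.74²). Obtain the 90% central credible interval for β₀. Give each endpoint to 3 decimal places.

[-6.517, -4.083]

The posterior is symmetric, so the 90% equal-tailed interval is β₀ = -5.3 ± z·0.74 with z = 1.645.
Half-width: 1.645 × 0.74 = 1.217.
-5.3 − 1.217 = -6.517; -5.3 + 1.217 = -4.083.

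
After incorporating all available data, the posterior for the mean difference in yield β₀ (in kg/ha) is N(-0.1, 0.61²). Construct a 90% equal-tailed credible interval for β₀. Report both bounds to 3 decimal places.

The posterior is symmetric, so the 90% equal-tailed interval is β₀ = -0.1 ± z·0.61 with z = 1.645.
Half-width: 1.645 × 0.61 = 1.003.
-0.1 − 1.003 = -1.103; -0.1 + 1.003 = 0.903.

[-1.103, 0.903]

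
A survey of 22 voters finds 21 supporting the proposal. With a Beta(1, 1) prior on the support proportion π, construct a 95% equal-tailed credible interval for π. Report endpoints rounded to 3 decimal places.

Posterior: Beta(1+21, 1+1) = Beta(22, 2).
Equal-tailed 95% interval: the 0.025 and 0.975 quantiles of Beta(22, 2).
Posterior mean ≈ 0.917, SD ≈ 0.055; a Normal approximation gives roughly [0.808, 1.025].
Exact: F⁻¹(0.025) = 0.781; F⁻¹(0.975) = 0.989.

[0.781, 0.989]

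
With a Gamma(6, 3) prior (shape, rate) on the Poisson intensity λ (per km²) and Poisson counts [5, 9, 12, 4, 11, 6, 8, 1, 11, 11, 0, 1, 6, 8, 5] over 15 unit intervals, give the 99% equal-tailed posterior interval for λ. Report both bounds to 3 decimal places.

Posterior: Gamma(6+98, 3+15) = Gamma(104, 18) (shape, rate).
Equal-tailed 99% interval: Gamma(104, 18) quantiles at 0.005 and 0.995.
Posterior mean ≈ 5.778, SD ≈ 0.567; a Normal approximation gives roughly [4.318, 7.237].
Exact: lower = 4.423; upper = 7.341.

[4.423, 7.341]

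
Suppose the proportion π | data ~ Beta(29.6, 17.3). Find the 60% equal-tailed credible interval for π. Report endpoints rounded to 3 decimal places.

Posterior: Beta(29.6, 17.3).
Equal-tailed 60% interval: the 0.2 and 0.8 quantiles of Beta(29.6, 17.3).
Posterior mean ≈ 0.631, SD ≈ 0.070; a Normal approximation gives roughly [0.572, 0.690].
Exact: F⁻¹(0.2) = 0.572; F⁻¹(0.8) = 0.691.

[0.572, 0.691]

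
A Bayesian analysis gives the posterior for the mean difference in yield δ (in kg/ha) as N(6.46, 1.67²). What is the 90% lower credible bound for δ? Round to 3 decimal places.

4.320

Need L with P(δ ≥ L) = 0.90: L = 6.46 − z_{0.1}·1.67.
z = 1.282; L = 6.46 − 1.282 × 1.67 = 4.320.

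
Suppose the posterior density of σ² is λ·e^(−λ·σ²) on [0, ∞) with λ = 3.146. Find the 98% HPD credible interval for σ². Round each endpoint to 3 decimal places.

[0.000, 1.243]

The exponential density is strictly decreasing on [0, ∞), so the HPD interval is anchored at 0: [0, q] with P(σ² ≤ q) = 0.98.
q = −ln(1 − 0.98) / 3.146 = 3.9120 / 3.146 = 1.243.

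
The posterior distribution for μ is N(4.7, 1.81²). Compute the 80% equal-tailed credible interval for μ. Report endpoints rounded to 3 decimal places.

The posterior is symmetric, so the 80% equal-tailed interval is μ = 4.7 ± z·1.81 with z = 1.282.
Half-width: 1.282 × 1.81 = 2.320.
4.7 − 2.320 = 2.380; 4.7 + 2.320 = 7.020.

[2.380, 7.020]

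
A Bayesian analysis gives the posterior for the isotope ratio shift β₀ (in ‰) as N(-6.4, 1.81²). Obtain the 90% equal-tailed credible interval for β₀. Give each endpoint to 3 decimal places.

The posterior is symmetric, so the 90% equal-tailed interval is β₀ = -6.4 ± z·1.81 with z = 1.645.
Half-width: 1.645 × 1.81 = 2.977.
-6.4 − 2.977 = -9.377; -6.4 + 2.977 = -3.423.

[-9.377, -3.423]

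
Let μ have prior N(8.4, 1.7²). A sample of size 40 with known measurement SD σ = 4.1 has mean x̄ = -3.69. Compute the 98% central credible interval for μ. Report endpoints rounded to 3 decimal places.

[-3.564, -0.746]

Posterior precision = 1/1.7² + 40/4.1² = 0.3460 + 2.3795 = 2.7256, so posterior SD = 0.6057.
Posterior mean = (8.4/1.7² + 40·-3.69/4.1²) / 2.7256 = -2.1551.
Interval: -2.1551 ± 2.326 × 0.6057 → [-3.564, -0.746].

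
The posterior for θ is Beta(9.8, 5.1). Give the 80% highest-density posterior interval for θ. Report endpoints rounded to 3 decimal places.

[0.515, 0.822]

The posterior is unimodal and skewed, so the HPD interval has equal density at both endpoints and is the shortest 80% interval.
Solving f(0.515) = f(0.822) with F(0.822) − F(0.515) = 0.80 gives [0.515, 0.822].
For comparison, the equal-tailed interval is [0.498, 0.808]; the HPD is narrower and shifted toward the mode.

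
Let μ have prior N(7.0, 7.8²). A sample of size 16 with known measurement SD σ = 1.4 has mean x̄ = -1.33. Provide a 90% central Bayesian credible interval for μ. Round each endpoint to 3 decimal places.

Posterior precision = 1/7.8² + 16/1.4² = 0.0164 + 8.1633 = 8.1797, so posterior SD = 0.3496.
Posterior mean = (7.0/7.8² + 16·-1.33/1.4²) / 8.1797 = -1.3133.
Interval: -1.3133 ± 1.645 × 0.3496 → [-1.888, -0.738].

[-1.888, -0.738]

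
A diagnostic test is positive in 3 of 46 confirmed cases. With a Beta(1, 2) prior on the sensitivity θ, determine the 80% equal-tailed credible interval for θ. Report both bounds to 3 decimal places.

Posterior: Beta(1+3, 2+43) = Beta(4, 45).
Equal-tailed 80% interval: the 0.1 and 0.9 quantiles of Beta(4, 45).
Posterior mean ≈ 0.082, SD ≈ 0.039; a Normal approximation gives roughly [0.032, 0.131].
Exact: F⁻¹(0.1) = 0.037; F⁻¹(0.9) = 0.134.

[0.037, 0.134]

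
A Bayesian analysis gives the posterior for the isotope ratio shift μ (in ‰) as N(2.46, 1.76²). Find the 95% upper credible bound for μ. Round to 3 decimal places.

Need U with P(μ ≤ U) = 0.95: U = 2.46 + z_{0.05}·1.76.
z = 1.645; U = 2.46 + 1.645 × 1.76 = 5.355.

5.355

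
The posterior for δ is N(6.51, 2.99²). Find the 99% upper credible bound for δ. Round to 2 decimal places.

Need U with P(δ ≤ U) = 0.99: U = 6.51 + z_{0.01}·2.99.
z = 2.326; U = 6.51 + 2.326 × 2.99 = 13.47.

13.47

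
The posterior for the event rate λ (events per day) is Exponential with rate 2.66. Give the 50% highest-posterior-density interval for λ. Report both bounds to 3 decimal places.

[0.000, 0.261]

The exponential density is strictly decreasing on [0, ∞), so the HPD interval is anchored at 0: [0, q] with P(λ ≤ q) = 0.50.
q = −ln(1 − 0.50) / 2.66 = 0.6931 / 2.66 = 0.261.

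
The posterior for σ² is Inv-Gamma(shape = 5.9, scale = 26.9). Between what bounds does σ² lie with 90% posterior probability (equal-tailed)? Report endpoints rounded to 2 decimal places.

Inverse-Gamma(5.9, 26.9) quantiles: F⁻¹(0.05) and F⁻¹(0.95).
Equivalently, 1/σ² ~ Gamma(5.9, rate = 26.9); invert its 0.95 and 0.05 quantiles.
Posterior mean ≈ 5.49, SD ≈ 2.78; a Normal approximation gives roughly [0.92, 10.06].
Exact: lower = 2.59; upper = 10.56.

[2.59, 10.56]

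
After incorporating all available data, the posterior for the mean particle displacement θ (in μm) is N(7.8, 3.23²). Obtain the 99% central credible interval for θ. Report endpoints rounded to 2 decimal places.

The posterior is symmetric, so the 99% equal-tailed interval is θ = 7.8 ± z·3.23 with z = 2.576.
Half-width: 2.576 × 3.23 = 8.32.
7.8 − 8.32 = -0.52; 7.8 + 8.32 = 16.12.

[-0.52, 16.12]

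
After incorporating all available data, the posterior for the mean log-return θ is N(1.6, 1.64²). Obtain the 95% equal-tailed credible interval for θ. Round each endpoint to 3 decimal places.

[-1.614, 4.814]

The posterior is symmetric, so the 95% equal-tailed interval is θ = 1.6 ± z·1.64 with z = 1.960.
Half-width: 1.960 × 1.64 = 3.214.
1.6 − 3.214 = -1.614; 1.6 + 3.214 = 4.814.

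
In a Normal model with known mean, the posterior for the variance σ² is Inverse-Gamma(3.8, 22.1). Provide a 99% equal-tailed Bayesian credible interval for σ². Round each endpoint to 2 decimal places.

[2.08, 36.90]

Inverse-Gamma(3.8, 22.1) quantiles: F⁻¹(0.005) and F⁻¹(0.995).
Equivalently, 1/σ² ~ Gamma(3.8, rate = 22.1); invert its 0.995 and 0.005 quantiles.
Posterior mean ≈ 7.89, SD ≈ 5.88; a Normal approximation gives roughly [-7.26, 23.05].
Exact: lower = 2.08; upper = 36.90.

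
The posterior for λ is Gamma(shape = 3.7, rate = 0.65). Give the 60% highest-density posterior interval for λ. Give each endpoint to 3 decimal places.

The posterior is unimodal and skewed, so the HPD interval has equal density at both endpoints and is the shortest 60% interval.
Solving f(2.328) = f(6.749) with F(6.749) − F(2.328) = 0.60 gives [2.328, 6.749].
For comparison, the equal-tailed interval is [3.176, 7.920]; the HPD is narrower and shifted toward the mode.

[2.328, 6.749]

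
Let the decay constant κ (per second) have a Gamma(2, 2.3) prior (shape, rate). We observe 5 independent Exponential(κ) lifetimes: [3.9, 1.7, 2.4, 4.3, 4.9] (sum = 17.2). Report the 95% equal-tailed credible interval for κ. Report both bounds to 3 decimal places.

Posterior: Gamma(2+5, 2.3+17.2) = Gamma(7, 19.5) (shape, rate).
Equal-tailed 95% interval: Gamma(7, 19.5) quantiles at 0.025 and 0.975.
Posterior mean ≈ 0.359, SD ≈ 0.136; a Normal approximation gives roughly [0.093, 0.625].
Exact: lower = 0.144; upper = 0.670.

[0.144, 0.670]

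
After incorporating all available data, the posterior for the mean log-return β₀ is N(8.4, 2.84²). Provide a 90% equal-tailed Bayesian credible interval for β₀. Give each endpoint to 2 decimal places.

The posterior is symmetric, so the 90% equal-tailed interval is β₀ = 8.4 ± z·2.84 with z = 1.645.
Half-width: 1.645 × 2.84 = 4.67.
8.4 − 4.67 = 3.73; 8.4 + 4.67 = 13.07.

[3.73, 13.07]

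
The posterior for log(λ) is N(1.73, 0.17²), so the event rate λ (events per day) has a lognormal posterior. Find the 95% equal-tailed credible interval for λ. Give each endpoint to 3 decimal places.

[4.042, 7.871]

On the log scale the 95% interval is 1.73 ± 1.960 × 0.17 = [1.3968, 2.0632].
Exponentiate: [e^1.3968, e^2.0632] = [4.042, 7.871].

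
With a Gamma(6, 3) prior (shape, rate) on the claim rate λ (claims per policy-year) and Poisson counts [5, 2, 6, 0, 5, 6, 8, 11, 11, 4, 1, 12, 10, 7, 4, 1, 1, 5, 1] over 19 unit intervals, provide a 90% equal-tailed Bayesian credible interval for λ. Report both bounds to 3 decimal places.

[4.075, 5.613]

Posterior: Gamma(6+100, 3+19) = Gamma(106, 22) (shape, rate).
Equal-tailed 90% interval: Gamma(106, 22) quantiles at 0.05 and 0.95.
Posterior mean ≈ 4.818, SD ≈ 0.468; a Normal approximation gives roughly [4.048, 5.588].
Exact: lower = 4.075; upper = 5.613.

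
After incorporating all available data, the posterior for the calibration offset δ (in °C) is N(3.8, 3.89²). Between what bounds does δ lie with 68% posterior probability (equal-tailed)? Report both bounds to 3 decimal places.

The posterior is symmetric, so the 68% equal-tailed interval is δ = 3.8 ± z·3.89 with z = 0.994.
Half-width: 0.994 × 3.89 = 3.868.
3.8 − 3.868 = -0.068; 3.8 + 3.868 = 7.668.

[-0.068, 7.668]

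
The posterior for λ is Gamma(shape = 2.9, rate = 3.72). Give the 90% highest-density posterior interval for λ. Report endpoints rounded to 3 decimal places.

[0.107, 1.432]

The posterior is unimodal and skewed, so the HPD interval has equal density at both endpoints and is the shortest 90% interval.
Solving f(0.107) = f(1.432) with F(1.432) − F(0.107) = 0.90 gives [0.107, 1.432].
For comparison, the equal-tailed interval is [0.206, 1.652]; the HPD is narrower and shifted toward the mode.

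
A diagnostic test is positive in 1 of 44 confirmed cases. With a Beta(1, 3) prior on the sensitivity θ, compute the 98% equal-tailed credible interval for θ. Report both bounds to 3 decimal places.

Posterior: Beta(1+1, 3+43) = Beta(2, 46).
Equal-tailed 98% interval: the 0.01 and 0.99 quantiles of Beta(2, 46).
Posterior mean ≈ 0.042, SD ≈ 0.029; a Normal approximation gives roughly [-0.025, 0.108].
Exact: F⁻¹(0.01) = 0.003; F⁻¹(0.99) = 0.133.

[0.003, 0.133]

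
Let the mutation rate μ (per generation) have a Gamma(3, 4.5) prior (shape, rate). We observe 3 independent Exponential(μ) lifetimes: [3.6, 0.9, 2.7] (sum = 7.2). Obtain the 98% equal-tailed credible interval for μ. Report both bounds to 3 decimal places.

[0.153, 1.120]

Posterior: Gamma(3+3, 4.5+7.2) = Gamma(6, 11.7) (shape, rate).
Equal-tailed 98% interval: Gamma(6, 11.7) quantiles at 0.01 and 0.99.
Posterior mean ≈ 0.513, SD ≈ 0.209; a Normal approximation gives roughly [0.026, 1.000].
Exact: lower = 0.153; upper = 1.120.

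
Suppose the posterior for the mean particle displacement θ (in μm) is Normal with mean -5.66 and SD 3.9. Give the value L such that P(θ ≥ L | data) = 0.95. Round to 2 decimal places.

-12.07

Need L with P(θ ≥ L) = 0.95: L = -5.66 − z_{0.05}·3.9.
z = 1.645; L = -5.66 − 1.645 × 3.9 = -12.07.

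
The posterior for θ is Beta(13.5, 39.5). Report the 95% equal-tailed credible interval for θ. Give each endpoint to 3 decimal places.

[0.148, 0.379]

Posterior: Beta(13.5, 39.5).
Equal-tailed 95% interval: the 0.025 and 0.975 quantiles of Beta(13.5, 39.5).
Posterior mean ≈ 0.255, SD ≈ 0.059; a Normal approximation gives roughly [0.139, 0.371].
Exact: F⁻¹(0.025) = 0.148; F⁻¹(0.975) = 0.379.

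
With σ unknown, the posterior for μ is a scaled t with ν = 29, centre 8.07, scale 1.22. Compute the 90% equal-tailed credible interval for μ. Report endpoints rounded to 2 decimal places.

[6.00, 10.14]

The t_29 distribution is symmetric; the 90% interval is 8.07 ± t·1.22 with t_{0.95,29} = 1.699.
Half-width: 1.699 × 1.22 = 2.07.
8.07 − 2.07 = 6.00; 8.07 + 2.07 = 10.14.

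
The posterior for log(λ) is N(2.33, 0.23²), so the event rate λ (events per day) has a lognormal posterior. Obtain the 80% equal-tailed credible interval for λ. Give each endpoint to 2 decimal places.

On the log scale the 80% interval is 2.33 ± 1.282 × 0.23 = [2.0352, 2.6248].
Exponentiate: [e^2.0352, e^2.6248] = [7.65, 13.80].

[7.65, 13.80]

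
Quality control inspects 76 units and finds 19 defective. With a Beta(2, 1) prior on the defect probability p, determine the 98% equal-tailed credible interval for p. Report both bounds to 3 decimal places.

[0.161, 0.388]

Posterior: Beta(2+19, 1+57) = Beta(21, 58).
Equal-tailed 98% interval: the 0.01 and 0.99 quantiles of Beta(21, 58).
Posterior mean ≈ 0.266, SD ≈ 0.049; a Normal approximation gives roughly [0.151, 0.381].
Exact: F⁻¹(0.01) = 0.161; F⁻¹(0.99) = 0.388.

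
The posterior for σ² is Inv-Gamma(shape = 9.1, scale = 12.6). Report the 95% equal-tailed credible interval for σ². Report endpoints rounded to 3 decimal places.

[0.793, 3.012]

Inverse-Gamma(9.1, 12.6) quantiles: F⁻¹(0.025) and F⁻¹(0.975).
Equivalently, 1/σ² ~ Gamma(9.1, rate = 12.6); invert its 0.975 and 0.025 quantiles.
Posterior mean ≈ 1.556, SD ≈ 0.584; a Normal approximation gives roughly [0.411, 2.700].
Exact: lower = 0.793; upper = 3.012.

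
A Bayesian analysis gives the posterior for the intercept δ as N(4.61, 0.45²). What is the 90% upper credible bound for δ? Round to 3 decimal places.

5.187

Need U with P(δ ≤ U) = 0.90: U = 4.61 + z_{0.1}·0.45.
z = 1.282; U = 4.61 + 1.282 × 0.45 = 5.187.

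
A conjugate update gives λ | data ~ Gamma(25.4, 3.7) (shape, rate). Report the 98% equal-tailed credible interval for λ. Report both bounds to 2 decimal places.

Posterior: Gamma(shape 25.4, rate 3.7).
Equal-tailed 98% interval: Gamma(25.4, 3.7) quantiles at 0.01 and 0.99.
Posterior mean ≈ 6.86, SD ≈ 1.36; a Normal approximation gives roughly [3.70, 10.03].
Exact: lower = 4.10; upper = 10.42.

[4.10, 10.42]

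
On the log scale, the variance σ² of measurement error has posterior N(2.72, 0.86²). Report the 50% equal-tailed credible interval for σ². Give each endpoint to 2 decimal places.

[8.50, 27.11]

On the log scale the 50% interval is 2.72 ± 0.674 × 0.86 = [2.1399, 3.3001].
Exponentiate: [e^2.1399, e^3.3001] = [8.50, 27.11].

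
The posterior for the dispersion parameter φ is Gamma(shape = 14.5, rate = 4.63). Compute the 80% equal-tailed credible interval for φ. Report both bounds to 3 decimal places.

[2.135, 4.221]

Posterior: Gamma(shape 14.5, rate 4.63).
Equal-tailed 80% interval: Gamma(14.5, 4.63) quantiles at 0.1 and 0.9.
Posterior mean ≈ 3.132, SD ≈ 0.822; a Normal approximation gives roughly [2.078, 4.186].
Exact: lower = 2.135; upper = 4.221.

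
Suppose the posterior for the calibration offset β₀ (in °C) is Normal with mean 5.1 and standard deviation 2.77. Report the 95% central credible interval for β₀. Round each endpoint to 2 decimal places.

The posterior is symmetric, so the 95% equal-tailed interval is β₀ = 5.1 ± z·2.77 with z = 1.960.
Half-width: 1.960 × 2.77 = 5.43.
5.1 − 5.43 = -0.33; 5.1 + 5.43 = 10.53.

[-0.33, 10.53]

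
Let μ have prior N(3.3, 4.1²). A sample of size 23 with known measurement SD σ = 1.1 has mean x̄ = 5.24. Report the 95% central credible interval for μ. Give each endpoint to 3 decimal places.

[4.785, 5.683]

Posterior precision = 1/4.1² + 23/1.1² = 0.0595 + 19.0083 = 19.0678, so posterior SD = 0.2290.
Posterior mean = (3.3/4.1² + 23·5.24/1.1²) / 19.0678 = 5.2339.
Interval: 5.2339 ± 1.960 × 0.2290 → [4.785, 5.683].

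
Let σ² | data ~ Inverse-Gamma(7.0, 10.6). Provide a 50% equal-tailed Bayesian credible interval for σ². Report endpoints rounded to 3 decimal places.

[1.239, 2.086]

Inverse-Gamma(7.0, 10.6) quantiles: F⁻¹(0.25) and F⁻¹(0.75).
Equivalently, 1/σ² ~ Gamma(7.0, rate = 10.6); invert its 0.75 and 0.25 quantiles.
Posterior mean ≈ 1.767, SD ≈ 0.790; a Normal approximation gives roughly [1.234, 2.300].
Exact: lower = 1.239; upper = 2.086.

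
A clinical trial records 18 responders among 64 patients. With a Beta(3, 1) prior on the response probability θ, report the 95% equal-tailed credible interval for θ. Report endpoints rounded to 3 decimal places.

Posterior: Beta(3+18, 1+46) = Beta(21, 47).
Equal-tailed 95% interval: the 0.025 and 0.975 quantiles of Beta(21, 47).
Posterior mean ≈ 0.309, SD ≈ 0.056; a Normal approximation gives roughly [0.200, 0.418].
Exact: F⁻¹(0.025) = 0.206; F⁻¹(0.975) = 0.423.

[0.206, 0.423]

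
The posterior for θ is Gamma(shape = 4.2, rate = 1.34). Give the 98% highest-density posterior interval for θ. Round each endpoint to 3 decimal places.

[0.433, 7.116]

The posterior is unimodal and skewed, so the HPD interval has equal density at both endpoints and is the shortest 98% interval.
Solving f(0.433) = f(7.116) with F(7.116) − F(0.433) = 0.98 gives [0.433, 7.116].
For comparison, the equal-tailed interval is [0.679, 7.733]; the HPD is narrower and shifted toward the mode.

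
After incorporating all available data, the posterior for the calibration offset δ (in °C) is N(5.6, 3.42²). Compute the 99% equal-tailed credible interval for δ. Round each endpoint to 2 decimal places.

The posterior is symmetric, so the 99% equal-tailed interval is δ = 5.6 ± z·3.42 with z = 2.576.
Half-width: 2.576 × 3.42 = 8.81.
5.6 − 8.81 = -3.21; 5.6 + 8.81 = 14.41.

[-3.21, 14.41]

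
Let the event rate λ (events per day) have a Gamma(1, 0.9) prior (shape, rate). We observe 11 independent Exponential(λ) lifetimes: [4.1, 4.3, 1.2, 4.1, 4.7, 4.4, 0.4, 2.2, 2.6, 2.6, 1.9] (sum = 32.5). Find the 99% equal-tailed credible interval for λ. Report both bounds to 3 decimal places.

Posterior: Gamma(1+11, 0.9+32.5) = Gamma(12, 33.4) (shape, rate).
Equal-tailed 99% interval: Gamma(12, 33.4) quantiles at 0.005 and 0.995.
Posterior mean ≈ 0.359, SD ≈ 0.104; a Normal approximation gives roughly [0.092, 0.626].
Exact: lower = 0.148; upper = 0.682.

[0.148, 0.682]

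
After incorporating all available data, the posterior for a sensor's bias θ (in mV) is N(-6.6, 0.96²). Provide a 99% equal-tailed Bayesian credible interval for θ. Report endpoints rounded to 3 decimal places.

[-9.073, -4.127]

The posterior is symmetric, so the 99% equal-tailed interval is θ = -6.6 ± z·0.96 with z = 2.576.
Half-width: 2.576 × 0.96 = 2.473.
-6.6 − 2.473 = -9.073; -6.6 + 2.473 = -4.127.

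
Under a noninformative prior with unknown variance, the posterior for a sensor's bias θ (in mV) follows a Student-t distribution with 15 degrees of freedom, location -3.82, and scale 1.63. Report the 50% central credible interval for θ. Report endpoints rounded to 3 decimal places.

The t_15 distribution is symmetric; the 50% interval is -3.82 ± t·1.63 with t_{0.75,15} = 0.691.
Half-width: 0.691 × 1.63 = 1.127.
-3.82 − 1.127 = -4.947; -3.82 + 1.127 = -2.693.

[-4.947, -2.693]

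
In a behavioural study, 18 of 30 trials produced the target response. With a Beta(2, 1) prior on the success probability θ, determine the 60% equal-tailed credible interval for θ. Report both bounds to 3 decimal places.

Posterior: Beta(2+18, 1+12) = Beta(20, 13).
Equal-tailed 60% interval: the 0.2 and 0.8 quantiles of Beta(20, 13).
Posterior mean ≈ 0.606, SD ≈ 0.084; a Normal approximation gives roughly [0.536, 0.677].
Exact: F⁻¹(0.2) = 0.535; F⁻¹(0.8) = 0.678.

[0.535, 0.678]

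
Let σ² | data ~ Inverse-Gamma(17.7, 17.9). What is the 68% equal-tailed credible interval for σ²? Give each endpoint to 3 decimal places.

[0.820, 1.321]

Inverse-Gamma(17.7, 17.9) quantiles: F⁻¹(0.16) and F⁻¹(0.84).
Equivalently, 1/σ² ~ Gamma(17.7, rate = 17.9); invert its 0.84 and 0.16 quantiles.
Posterior mean ≈ 1.072, SD ≈ 0.271; a Normal approximation gives roughly [0.803, 1.341].
Exact: lower = 0.820; upper = 1.321.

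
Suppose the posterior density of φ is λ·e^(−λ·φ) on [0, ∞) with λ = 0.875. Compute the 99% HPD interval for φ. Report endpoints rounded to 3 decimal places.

[0.000, 5.263]

The exponential density is strictly decreasing on [0, ∞), so the HPD interval is anchored at 0: [0, q] with P(φ ≤ q) = 0.99.
q = −ln(1 − 0.99) / 0.875 = 4.6052 / 0.875 = 5.263.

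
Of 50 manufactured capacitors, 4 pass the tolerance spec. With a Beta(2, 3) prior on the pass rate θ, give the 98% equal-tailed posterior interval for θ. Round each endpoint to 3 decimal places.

[0.034, 0.225]

Posterior: Beta(2+4, 3+46) = Beta(6, 49).
Equal-tailed 98% interval: the 0.01 and 0.99 quantiles of Beta(6, 49).
Posterior mean ≈ 0.109, SD ≈ 0.042; a Normal approximation gives roughly [0.012, 0.206].
Exact: F⁻¹(0.01) = 0.034; F⁻¹(0.99) = 0.225.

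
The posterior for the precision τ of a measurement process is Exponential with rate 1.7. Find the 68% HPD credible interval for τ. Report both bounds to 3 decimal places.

[0.000, 0.670]

The exponential density is strictly decreasing on [0, ∞), so the HPD interval is anchored at 0: [0, q] with P(τ ≤ q) = 0.68.
q = −ln(1 − 0.68) / 1.7 = 1.1394 / 1.7 = 0.670.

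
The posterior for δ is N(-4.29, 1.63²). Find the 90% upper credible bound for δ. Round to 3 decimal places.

-2.201

Need U with P(δ ≤ U) = 0.90: U = -4.29 + z_{0.1}·1.63.
z = 1.282; U = -4.29 + 1.282 × 1.63 = -2.201.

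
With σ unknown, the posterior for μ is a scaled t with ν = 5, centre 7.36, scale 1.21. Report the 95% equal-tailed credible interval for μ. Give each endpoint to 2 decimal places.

The t_5 distribution is symmetric; the 95% interval is 7.36 ± t·1.21 with t_{0.975,5} = 2.571.
Half-width: 2.571 × 1.21 = 3.11.
7.36 − 3.11 = 4.25; 7.36 + 3.11 = 10.47.

[4.25, 10.47]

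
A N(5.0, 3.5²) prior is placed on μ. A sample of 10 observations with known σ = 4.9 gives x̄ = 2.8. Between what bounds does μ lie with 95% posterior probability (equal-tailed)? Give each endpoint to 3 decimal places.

Posterior precision = 1/3.5² + 10/4.9² = 0.0816 + 0.4165 = 0.4981, so posterior SD = 1.4169.
Posterior mean = (5.0/3.5² + 10·2.8/4.9²) / 0.4981 = 3.1605.
Interval: 3.1605 ± 1.960 × 1.4169 → [0.384, 5.938].

[0.384, 5.938]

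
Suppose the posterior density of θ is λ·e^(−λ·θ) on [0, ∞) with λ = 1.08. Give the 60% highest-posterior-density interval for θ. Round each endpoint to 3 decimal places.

The exponential density is strictly decreasing on [0, ∞), so the HPD interval is anchored at 0: [0, q] with P(θ ≤ q) = 0.60.
q = −ln(1 − 0.60) / 1.08 = 0.9163 / 1.08 = 0.848.

[0.000, 0.848]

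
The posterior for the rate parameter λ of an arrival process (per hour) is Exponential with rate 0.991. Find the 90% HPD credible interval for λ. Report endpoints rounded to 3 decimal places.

[0.000, 2.323]

The exponential density is strictly decreasing on [0, ∞), so the HPD interval is anchored at 0: [0, q] with P(λ ≤ q) = 0.90.
q = −ln(1 − 0.90) / 0.991 = 2.3026 / 0.991 = 2.323.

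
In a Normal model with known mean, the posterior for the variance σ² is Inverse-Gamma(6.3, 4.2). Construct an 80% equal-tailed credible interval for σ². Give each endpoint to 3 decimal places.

[0.435, 1.245]

Inverse-Gamma(6.3, 4.2) quantiles: F⁻¹(0.1) and F⁻¹(0.9).
Equivalently, 1/σ² ~ Gamma(6.3, rate = 4.2); invert its 0.9 and 0.1 quantiles.
Posterior mean ≈ 0.792, SD ≈ 0.382; a Normal approximation gives roughly [0.303, 1.282].
Exact: lower = 0.435; upper = 1.245.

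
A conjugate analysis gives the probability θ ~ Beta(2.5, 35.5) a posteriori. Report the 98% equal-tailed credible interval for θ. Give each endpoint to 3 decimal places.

[0.008, 0.188]

Posterior: Beta(2.5, 35.5).
Equal-tailed 98% interval: the 0.01 and 0.99 quantiles of Beta(2.5, 35.5).
Posterior mean ≈ 0.066, SD ≈ 0.040; a Normal approximation gives roughly [-0.027, 0.158].
Exact: F⁻¹(0.01) = 0.008; F⁻¹(0.99) = 0.188.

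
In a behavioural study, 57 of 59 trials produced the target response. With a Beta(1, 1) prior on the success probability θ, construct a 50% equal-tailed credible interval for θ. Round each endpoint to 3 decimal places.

[0.936, 0.971]

Posterior: Beta(1+57, 1+2) = Beta(58, 3).
Equal-tailed 50% interval: the 0.25 and 0.75 quantiles of Beta(58, 3).
Posterior mean ≈ 0.951, SD ≈ 0.027; a Normal approximation gives roughly [0.932, 0.969].
Exact: F⁻¹(0.25) = 0.936; F⁻¹(0.75) = 0.971.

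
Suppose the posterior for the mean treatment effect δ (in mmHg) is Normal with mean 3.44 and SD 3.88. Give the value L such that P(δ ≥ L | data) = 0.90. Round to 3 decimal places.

Need L with P(δ ≥ L) = 0.90: L = 3.44 − z_{0.1}·3.88.
z = 1.282; L = 3.44 − 1.282 × 3.88 = -1.532.

-1.532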